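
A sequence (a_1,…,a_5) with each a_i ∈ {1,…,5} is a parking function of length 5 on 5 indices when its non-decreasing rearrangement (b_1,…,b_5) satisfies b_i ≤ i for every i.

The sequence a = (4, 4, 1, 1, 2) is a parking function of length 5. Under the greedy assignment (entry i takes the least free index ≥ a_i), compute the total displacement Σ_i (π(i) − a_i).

Σπ = 15 ({1..5} each once); Σa = 4+4+1+1+2 = 12; disp = 15−12 = 3.

3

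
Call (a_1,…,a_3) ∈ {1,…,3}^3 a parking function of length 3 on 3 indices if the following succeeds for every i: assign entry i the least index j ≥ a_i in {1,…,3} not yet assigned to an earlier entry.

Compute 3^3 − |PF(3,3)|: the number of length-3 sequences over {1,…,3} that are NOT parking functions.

Count = (4−3)·4^(3−1) = 1 · 16 = 16 (Konheim–Weiss)
E.g. (3,3,3) → sorted (3,3,3): b_1=3>1, not a PF.
So 27 − 16 = 11 fail.

11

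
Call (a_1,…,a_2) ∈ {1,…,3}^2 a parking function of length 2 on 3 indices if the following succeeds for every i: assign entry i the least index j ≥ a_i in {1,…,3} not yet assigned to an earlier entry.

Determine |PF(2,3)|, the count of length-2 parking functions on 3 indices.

8

#PF = (4−2)·4^(2−1) = 2·4 = 8 (Konheim–Weiss)
E.g. (1,2) → sorted (1,2): b_i ≤ 1+i ∀i, a PF.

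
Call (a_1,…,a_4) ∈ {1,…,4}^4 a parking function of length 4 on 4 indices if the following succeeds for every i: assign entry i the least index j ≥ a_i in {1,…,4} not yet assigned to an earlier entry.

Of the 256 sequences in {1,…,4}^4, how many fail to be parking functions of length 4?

|PF(4,4)| = 1·5^3 = 1 · 125 = 125
E.g. (2,2,3,3) → sorted (2,2,3,3): b_1=2>1, not a PF.
Total 256; non-PF = 256−125 = 131

131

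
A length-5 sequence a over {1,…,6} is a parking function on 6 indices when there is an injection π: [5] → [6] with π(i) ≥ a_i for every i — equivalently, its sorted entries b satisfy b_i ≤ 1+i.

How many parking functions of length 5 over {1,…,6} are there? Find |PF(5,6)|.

|PF| = (7−5)·7^(5−1) = 2 · 2401 = 4802 [KW]
Example (4,2,1,1,1) → sorted (1,1,1,2,4): b_i ≤ 1+i ∀i, a PF.

4802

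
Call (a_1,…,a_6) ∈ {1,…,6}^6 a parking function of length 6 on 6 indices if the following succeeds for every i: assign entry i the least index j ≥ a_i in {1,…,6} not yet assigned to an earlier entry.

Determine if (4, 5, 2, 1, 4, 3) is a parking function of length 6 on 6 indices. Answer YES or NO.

YES

Order a: b = (1, 2, 3, 4, 4, 5).
  b_1=1 ≤ 1
  b_2=2 ≤ 2
  b_3=3 ≤ 3
  b_4=4 ≤ 4
  b_5=4 ≤ 5
  b_6=5 ≤ 6
All bounds hold ⇒ YES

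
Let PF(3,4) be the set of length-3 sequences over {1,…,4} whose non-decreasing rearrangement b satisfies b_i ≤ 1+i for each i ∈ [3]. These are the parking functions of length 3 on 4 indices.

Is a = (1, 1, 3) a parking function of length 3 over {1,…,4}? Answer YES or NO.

Rearranged: b = (1, 1, 3).
  b_1=1 ≤ 2
  b_2=1 ≤ 3
  b_3=3 ≤ 4
All bounds hold ⇒ YES

YES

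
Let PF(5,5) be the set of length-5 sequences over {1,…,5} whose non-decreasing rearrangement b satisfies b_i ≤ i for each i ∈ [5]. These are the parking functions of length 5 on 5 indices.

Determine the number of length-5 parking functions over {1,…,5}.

|PF(5,5)| = 1·6^4 = 1·1296 = 1296 (Pollak)
One tuple (1,1,1,4,3) → sorted (1,1,1,3,4): b_i ≤ i ∀i, a PF.

1296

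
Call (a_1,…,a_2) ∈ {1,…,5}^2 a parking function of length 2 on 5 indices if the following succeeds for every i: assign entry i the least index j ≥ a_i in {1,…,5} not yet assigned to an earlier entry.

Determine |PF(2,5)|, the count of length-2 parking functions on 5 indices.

|PF(2,5)| = 4·6^1 = 4 · 6 = 24 (Konheim–Weiss)
One tuple (4,1) → sorted (1,4): b_i ≤ 3+i ∀i, a PF.

24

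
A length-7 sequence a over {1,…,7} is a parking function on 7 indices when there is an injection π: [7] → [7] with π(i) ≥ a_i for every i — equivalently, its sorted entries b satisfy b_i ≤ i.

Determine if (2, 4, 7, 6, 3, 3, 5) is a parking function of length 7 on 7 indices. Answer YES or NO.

Order a: b = (2, 3, 3, 4, 5, 6, 7).
  b_1=2 > 1
  fails at i=1 ⇒ NO

NO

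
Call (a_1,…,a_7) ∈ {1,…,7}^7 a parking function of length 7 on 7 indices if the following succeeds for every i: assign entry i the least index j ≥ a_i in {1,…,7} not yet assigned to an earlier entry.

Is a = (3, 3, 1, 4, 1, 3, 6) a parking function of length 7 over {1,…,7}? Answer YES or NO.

YES

Sorted: b = (1, 1, 3, 3, 3, 4, 6).
  b_1=1 ≤ 1
  b_2=1 ≤ 2
  b_3=3 ≤ 3
  b_4=3 ≤ 4
  b_5=3 ≤ 5
  b_6=4 ≤ 6
  b_7=6 ≤ 7
All bounds hold ⇒ YES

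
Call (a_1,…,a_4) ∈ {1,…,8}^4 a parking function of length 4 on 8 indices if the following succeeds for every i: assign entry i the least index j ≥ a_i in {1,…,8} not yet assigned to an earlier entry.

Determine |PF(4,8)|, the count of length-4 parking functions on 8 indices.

#PF = (8−4+1)·(8+1)^(4−1) = 5·729 = 3645 (Konheim–Weiss)
One tuple (6,4,4,1) → sorted (1,4,4,6): b_i ≤ 4+i ∀i, a PF.

3645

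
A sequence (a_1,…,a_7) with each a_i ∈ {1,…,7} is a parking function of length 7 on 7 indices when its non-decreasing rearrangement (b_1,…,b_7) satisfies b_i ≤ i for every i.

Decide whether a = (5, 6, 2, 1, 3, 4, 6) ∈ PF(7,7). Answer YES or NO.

Order a: b = (1, 2, 3, 4, 5, 6, 6).
  b_1=1 ≤ 1
  b_2=2 ≤ 2
  b_3=3 ≤ 3
  b_4=4 ≤ 4
  b_5=5 ≤ 5
  b_6=6 ≤ 6
  b_7=6 ≤ 7
All bounds hold ⇒ YES

YES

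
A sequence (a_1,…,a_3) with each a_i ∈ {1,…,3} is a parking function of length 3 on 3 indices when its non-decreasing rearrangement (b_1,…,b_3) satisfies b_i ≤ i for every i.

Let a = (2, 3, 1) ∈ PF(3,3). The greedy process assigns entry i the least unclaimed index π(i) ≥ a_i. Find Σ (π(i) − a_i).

Σπ(i) = 1+…+3 = 6; Σa = 2+3+1 = 6; disp = 6−6 = 0.

0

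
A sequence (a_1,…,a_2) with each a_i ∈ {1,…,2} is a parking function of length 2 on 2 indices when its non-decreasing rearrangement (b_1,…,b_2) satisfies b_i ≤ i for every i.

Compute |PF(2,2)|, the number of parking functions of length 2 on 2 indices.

|PF| = (3−2)·3^(2−1) = 1·3 = 3 (Konheim–Weiss)
One tuple (2,1) → sorted (1,2): b_i ≤ i ∀i, a PF.

3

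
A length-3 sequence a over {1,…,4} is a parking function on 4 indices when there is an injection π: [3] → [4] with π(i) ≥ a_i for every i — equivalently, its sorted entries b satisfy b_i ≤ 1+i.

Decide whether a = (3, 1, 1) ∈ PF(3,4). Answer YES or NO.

YES

Rearranged: b = (1, 1, 3).
  b_1=1 ≤ 2
  b_2=1 ≤ 3
  b_3=3 ≤ 4
All bounds hold ⇒ YES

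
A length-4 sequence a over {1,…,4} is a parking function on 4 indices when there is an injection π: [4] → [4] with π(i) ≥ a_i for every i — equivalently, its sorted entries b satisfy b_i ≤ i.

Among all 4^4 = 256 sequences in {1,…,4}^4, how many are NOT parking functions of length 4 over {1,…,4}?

Count = (5−4)·5^(4−1) = 1×125 = 125 (Pollak)
Example (3,4,3,3) → sorted (3,3,3,4): b_1=3>1, not a PF.
4^4 − 125 = 256 − 125 = 131

131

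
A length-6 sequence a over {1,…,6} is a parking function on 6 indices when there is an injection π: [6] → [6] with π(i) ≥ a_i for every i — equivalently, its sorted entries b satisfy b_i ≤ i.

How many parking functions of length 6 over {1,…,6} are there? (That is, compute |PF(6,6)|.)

Count = (7−6)·7^(6−1) = 1·16807 = 16807 (Pollak)
One tuple (2,5,4,1,2,2) → sorted (1,2,2,2,4,5): b_i ≤ i ∀i, a PF.

16807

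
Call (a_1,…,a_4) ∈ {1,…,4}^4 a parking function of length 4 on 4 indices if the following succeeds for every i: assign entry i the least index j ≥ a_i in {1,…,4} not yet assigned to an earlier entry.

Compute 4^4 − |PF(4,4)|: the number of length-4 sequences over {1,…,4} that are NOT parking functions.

131

|PF(4,4)| = (4−4+1)·(4+1)^(4−1) = 1×125 = 125 (Pollak)
One tuple (2,4,3,2) → sorted (2,2,3,4): b_1=2>1, not a PF.
4^4 − 125 = 256 − 125 = 131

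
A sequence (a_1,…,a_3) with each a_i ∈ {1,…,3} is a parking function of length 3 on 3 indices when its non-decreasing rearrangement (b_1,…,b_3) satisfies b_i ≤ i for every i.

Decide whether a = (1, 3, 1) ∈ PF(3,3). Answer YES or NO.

YES

Rearranged: b = (1, 1, 3).
  b_1=1 ≤ 1
  b_2=1 ≤ 2
  b_3=3 ≤ 3
All bounds hold ⇒ YES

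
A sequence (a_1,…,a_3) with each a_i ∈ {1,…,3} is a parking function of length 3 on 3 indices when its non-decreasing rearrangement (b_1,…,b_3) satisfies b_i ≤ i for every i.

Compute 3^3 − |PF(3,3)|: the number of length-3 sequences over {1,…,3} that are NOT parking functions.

|PF(3,3)| = 1·4^2 = 1·16 = 16
E.g. (3,2,2) → sorted (2,2,3): b_1=2>1, not a PF.
3^3 − 16 = 27 − 16 = 11

11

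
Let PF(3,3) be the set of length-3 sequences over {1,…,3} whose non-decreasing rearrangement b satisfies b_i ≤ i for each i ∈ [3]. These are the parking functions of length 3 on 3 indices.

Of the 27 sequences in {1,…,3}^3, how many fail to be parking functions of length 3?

11

#PF = (3+1−3)·(3+1)^{3−1} = 1 · 16 = 16
E.g. (3,3,1) → sorted (1,3,3): b_2=3>2, not a PF.
3^3 − 16 = 27 − 16 = 11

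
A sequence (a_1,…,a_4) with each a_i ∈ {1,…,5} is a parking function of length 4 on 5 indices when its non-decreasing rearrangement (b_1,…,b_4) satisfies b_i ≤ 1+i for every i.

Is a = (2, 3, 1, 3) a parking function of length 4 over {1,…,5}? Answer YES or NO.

YES

Sorted: b = (1, 2, 3, 3).
  b_1=1 ≤ 2
  b_2=2 ≤ 3
  b_3=3 ≤ 4
  b_4=3 ≤ 5
All bounds hold ⇒ YES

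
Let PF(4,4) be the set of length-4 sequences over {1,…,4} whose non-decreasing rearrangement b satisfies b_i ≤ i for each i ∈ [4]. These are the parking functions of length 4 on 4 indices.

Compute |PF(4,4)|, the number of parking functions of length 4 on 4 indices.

125

#PF = (4+1−4)·(4+1)^{4−1} = 1 · 125 = 125 (Konheim–Weiss)
One tuple (2,4,2,1) → sorted (1,2,2,4): b_i ≤ i ∀i, a PF.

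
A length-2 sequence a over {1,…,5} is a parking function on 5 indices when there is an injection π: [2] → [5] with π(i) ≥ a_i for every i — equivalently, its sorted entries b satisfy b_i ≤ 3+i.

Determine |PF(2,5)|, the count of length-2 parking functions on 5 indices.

24

|PF(2,5)| = 4·6^1 = 4 · 6 = 24
One tuple (1,4) → sorted (1,4): b_i ≤ 3+i ∀i, a PF.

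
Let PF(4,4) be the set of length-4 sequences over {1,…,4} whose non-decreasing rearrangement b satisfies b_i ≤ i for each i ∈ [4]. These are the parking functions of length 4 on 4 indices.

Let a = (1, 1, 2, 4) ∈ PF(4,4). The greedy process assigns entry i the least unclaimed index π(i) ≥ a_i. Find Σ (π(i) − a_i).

2

Σπ = 4·5/2 = 10 (π permutes [4]); Σa = 1+1+2+4 = 8; disp = 10−8 = 2.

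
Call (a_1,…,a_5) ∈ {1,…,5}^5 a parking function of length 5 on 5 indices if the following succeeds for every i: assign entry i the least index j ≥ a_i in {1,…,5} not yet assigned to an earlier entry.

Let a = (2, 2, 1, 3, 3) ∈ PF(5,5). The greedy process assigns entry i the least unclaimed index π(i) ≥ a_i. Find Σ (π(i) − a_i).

4

Σπ(i) = 1+…+5 = 15; Σa = 2+2+1+3+3 = 11; disp = 15−11 = 4.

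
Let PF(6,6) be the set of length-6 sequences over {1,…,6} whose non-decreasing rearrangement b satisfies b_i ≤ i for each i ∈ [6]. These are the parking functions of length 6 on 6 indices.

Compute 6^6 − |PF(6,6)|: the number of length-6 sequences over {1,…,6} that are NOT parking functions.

29849

Count = (7−6)·7^(6−1) = 1×16807 = 16807 [KW]
E.g. (4,3,4,6,5,2) → sorted (2,3,4,4,5,6): b_1=2>1, not a PF.
So 46656 − 16807 = 29849 fail.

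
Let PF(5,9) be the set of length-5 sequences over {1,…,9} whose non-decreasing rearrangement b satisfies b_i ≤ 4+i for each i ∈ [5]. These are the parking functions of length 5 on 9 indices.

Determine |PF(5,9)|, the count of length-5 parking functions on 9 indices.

|PF(5,9)| = (9−5+1)·(9+1)^(5−1) = 5·10000 = 50000
One tuple (6,1,5,5,6) → sorted (1,5,5,6,6): b_i ≤ 4+i ∀i, a PF.

50000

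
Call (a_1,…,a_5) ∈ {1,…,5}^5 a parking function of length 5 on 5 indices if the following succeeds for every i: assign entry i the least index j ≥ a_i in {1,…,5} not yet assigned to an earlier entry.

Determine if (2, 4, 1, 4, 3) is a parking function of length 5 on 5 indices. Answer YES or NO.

Rearranged: b = (1, 2, 3, 4, 4).
  b_1=1 ≤ 1
  b_2=2 ≤ 2
  b_3=3 ≤ 3
  b_4=4 ≤ 4
  b_5=4 ≤ 5
All bounds hold ⇒ YES

YES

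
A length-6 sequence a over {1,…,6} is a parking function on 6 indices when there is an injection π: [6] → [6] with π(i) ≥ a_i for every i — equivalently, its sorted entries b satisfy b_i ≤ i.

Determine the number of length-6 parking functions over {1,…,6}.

16807

#PF = 1·7^5 = 1 · 16807 = 16807 (Pollak)
One tuple (3,1,4,2,6,5) → sorted (1,2,3,4,5,6): b_i ≤ i ∀i, a PF.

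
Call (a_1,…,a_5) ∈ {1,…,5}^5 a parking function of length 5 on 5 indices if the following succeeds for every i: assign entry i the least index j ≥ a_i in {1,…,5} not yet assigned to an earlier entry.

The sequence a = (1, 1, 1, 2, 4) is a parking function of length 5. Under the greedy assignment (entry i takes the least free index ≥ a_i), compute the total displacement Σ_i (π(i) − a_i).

6

Σπ(i) = 1+…+5 = 15; Σa = 1+1+1+2+4 = 9; disp = 15−9 = 6.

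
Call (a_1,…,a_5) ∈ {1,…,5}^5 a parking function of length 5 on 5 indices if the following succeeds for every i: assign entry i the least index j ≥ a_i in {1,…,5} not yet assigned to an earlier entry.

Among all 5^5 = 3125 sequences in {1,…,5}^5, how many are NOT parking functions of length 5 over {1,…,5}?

1829

Count = (5+1−5)·(5+1)^{5−1} = 1×1296 = 1296 [KW]
Example (2,5,2,3,3) → sorted (2,2,3,3,5): b_1=2>1, not a PF.
5^5 − 1296 = 3125 − 1296 = 1829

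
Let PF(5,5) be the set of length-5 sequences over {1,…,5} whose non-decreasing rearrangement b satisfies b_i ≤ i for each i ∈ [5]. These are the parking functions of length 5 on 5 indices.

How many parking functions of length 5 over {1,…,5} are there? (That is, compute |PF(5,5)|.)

|PF| = (6−5)·6^(5−1) = 1×1296 = 1296
Example (3,1,1,5,2) → sorted (1,1,2,3,5): b_i ≤ i ∀i, a PF.

1296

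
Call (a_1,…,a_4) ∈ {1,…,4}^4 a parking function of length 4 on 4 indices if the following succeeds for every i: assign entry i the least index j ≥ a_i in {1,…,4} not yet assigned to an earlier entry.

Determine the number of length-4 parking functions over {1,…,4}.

125

#PF = (4+1−4)·(4+1)^{4−1} = 1×125 = 125 (Konheim–Weiss)
E.g. (4,1,3,1) → sorted (1,1,3,4): b_i ≤ i ∀i, a PF.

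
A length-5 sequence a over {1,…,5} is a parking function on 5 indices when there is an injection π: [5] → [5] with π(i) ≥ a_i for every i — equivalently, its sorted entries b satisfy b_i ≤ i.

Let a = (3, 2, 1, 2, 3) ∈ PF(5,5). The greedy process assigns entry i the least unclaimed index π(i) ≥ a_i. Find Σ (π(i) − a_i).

Σπ(i) = 1+…+5 = 15; Σa = 3+2+1+2+3 = 11; disp = 15−11 = 4.

4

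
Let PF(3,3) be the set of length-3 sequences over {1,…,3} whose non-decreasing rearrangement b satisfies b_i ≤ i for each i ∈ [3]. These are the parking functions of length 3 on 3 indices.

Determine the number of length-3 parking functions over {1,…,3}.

16

Count = (3−3+1)·(3+1)^(3−1) = 1×16 = 16
Check (1,2,3) → sorted (1,2,3): b_i ≤ i ∀i, a PF.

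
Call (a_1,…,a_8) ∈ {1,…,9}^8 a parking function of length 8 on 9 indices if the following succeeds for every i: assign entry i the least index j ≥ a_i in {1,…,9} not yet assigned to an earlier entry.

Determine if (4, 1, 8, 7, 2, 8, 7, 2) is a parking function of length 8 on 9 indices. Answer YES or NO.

Rearranged: b = (1, 2, 2, 4, 7, 7, 8, 8).
  b_1=1 ≤ 2
  b_2=2 ≤ 3
  b_3=2 ≤ 4
  b_4=4 ≤ 5
  b_5=7 > 6
  fails at i=5 ⇒ NO

NO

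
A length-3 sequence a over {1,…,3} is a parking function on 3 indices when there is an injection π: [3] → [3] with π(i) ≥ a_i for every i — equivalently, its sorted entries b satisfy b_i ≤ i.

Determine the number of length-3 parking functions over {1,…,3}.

Count = (4−3)·4^(3−1) = 1×16 = 16 (Pollak)
E.g. (3,1,2) → sorted (1,2,3): b_i ≤ i ∀i, a PF.

16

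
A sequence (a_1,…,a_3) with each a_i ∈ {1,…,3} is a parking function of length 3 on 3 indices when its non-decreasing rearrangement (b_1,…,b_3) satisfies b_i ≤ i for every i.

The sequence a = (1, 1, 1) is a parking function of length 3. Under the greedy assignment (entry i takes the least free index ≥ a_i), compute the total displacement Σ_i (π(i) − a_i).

Σπ = 3·4/2 = 6 (π permutes [3]); Σa = 1+1+1 = 3; disp = 6−3 = 3.

3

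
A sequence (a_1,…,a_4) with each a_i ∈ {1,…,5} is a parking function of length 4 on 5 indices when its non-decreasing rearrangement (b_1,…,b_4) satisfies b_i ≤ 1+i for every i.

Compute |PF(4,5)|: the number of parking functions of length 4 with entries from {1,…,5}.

#PF = (5−4+1)·(5+1)^(4−1) = 2×216 = 432 [KW]
Check (3,1,3,3) → sorted (1,3,3,3): b_i ≤ 1+i ∀i, a PF.

432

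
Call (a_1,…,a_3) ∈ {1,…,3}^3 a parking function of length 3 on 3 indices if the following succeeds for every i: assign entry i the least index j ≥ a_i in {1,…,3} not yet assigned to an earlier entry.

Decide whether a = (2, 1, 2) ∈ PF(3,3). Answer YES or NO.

Rearranged: b = (1, 2, 2).
  b_1=1 ≤ 1
  b_2=2 ≤ 2
  b_3=2 ≤ 3
All bounds hold ⇒ YES

YES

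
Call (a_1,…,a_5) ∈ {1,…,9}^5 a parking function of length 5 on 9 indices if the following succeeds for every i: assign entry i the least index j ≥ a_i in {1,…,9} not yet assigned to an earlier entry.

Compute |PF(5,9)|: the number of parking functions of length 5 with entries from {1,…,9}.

|PF(5,9)| = (9−5+1)·(9+1)^(5−1) = 5 · 10000 = 50000 (Pollak)
Example (2,8,9,2,1) → sorted (1,2,2,8,9): b_i ≤ 4+i ∀i, a PF.

50000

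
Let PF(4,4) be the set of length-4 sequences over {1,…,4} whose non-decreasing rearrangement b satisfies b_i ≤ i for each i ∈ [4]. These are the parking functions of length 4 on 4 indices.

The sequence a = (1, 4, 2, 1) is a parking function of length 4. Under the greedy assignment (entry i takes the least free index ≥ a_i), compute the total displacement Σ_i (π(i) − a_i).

Σπ = 10 ({1..4} each once); Σa = 1+4+2+1 = 8; disp = 10−8 = 2.

2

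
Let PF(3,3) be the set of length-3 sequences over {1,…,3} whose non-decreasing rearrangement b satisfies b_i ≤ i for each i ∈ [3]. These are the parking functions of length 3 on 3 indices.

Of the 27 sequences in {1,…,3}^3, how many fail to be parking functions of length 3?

11

|PF| = (3+1−3)·(3+1)^{3−1} = 1 · 16 = 16 (Pollak)
Example (2,3,3) → sorted (2,3,3): b_1=2>1, not a PF.
Total 27; non-PF = 27−16 = 11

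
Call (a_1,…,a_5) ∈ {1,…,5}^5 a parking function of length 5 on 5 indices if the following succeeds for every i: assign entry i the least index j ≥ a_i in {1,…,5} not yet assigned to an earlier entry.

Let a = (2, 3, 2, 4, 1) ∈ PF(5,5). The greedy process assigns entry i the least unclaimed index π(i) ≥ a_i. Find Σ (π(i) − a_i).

3

Σπ = 15 ({1..5} each once); Σa = 2+3+2+4+1 = 12; disp = 15−12 = 3.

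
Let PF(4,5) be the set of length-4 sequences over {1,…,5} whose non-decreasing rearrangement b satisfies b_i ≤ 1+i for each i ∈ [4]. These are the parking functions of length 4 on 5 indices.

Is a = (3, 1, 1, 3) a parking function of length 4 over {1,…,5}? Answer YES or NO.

YES

Order a: b = (1, 1, 3, 3).
  b_1=1 ≤ 2
  b_2=1 ≤ 3
  b_3=3 ≤ 4
  b_4=3 ≤ 5
All bounds hold ⇒ YES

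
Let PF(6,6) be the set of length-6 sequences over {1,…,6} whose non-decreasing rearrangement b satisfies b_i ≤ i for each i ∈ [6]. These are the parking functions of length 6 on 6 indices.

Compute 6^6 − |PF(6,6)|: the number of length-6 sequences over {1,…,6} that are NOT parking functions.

|PF(6,6)| = (7−6)·7^(6−1) = 1 · 16807 = 16807 (Pollak)
Check (6,2,5,6,2,2) → sorted (2,2,2,5,6,6): b_1=2>1, not a PF.
Total 46656; non-PF = 46656−16807 = 29849

29849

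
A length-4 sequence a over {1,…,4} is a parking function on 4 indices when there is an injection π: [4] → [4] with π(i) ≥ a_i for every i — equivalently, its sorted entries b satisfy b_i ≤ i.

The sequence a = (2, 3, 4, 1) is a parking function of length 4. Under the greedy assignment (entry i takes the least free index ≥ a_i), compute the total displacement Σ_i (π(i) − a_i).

Σπ = 4·5/2 = 10 (π permutes [4]); Σa = 2+3+4+1 = 10; disp = 10−10 = 0.

0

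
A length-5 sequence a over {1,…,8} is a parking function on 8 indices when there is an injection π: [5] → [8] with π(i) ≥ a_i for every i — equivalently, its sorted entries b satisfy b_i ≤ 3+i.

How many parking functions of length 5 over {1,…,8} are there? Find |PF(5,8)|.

|PF| = 4·9^4 = 4·6561 = 26244 (Pollak)
Check (5,8,6,3,7) → sorted (3,5,6,7,8): b_i ≤ 3+i ∀i, a PF.

26244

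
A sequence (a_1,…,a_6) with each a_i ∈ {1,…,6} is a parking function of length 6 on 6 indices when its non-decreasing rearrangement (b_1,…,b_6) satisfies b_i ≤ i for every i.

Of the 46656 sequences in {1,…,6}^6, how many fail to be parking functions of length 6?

#PF = (6+1−6)·(6+1)^{6−1} = 1×16807 = 16807 [KW]
Example (6,1,1,3,6,6) → sorted (1,1,3,6,6,6): b_4=6>4, not a PF.
Total 46656; non-PF = 46656−16807 = 29849

29849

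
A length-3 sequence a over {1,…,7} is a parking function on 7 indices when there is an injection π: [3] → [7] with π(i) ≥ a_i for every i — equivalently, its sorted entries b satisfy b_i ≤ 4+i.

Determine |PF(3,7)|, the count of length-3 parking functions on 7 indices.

320

Count = (8−3)·8^(3−1) = 5·64 = 320 (Konheim–Weiss)
Check (1,3,6) → sorted (1,3,6): b_i ≤ 4+i ∀i, a PF.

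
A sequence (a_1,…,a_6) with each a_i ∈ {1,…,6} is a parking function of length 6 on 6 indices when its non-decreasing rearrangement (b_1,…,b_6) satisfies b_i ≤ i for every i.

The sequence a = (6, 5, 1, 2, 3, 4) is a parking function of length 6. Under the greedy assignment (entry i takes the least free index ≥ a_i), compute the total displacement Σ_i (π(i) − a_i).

Σπ = 21 ({1..6} each once); Σa = 6+5+1+2+3+4 = 21; disp = 21−21 = 0.

0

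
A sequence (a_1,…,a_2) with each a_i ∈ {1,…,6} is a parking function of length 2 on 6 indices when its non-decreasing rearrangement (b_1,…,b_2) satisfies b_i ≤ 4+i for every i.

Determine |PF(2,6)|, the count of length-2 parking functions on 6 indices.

|PF| = 5·7^1 = 5×7 = 35 (Pollak)
E.g. (2,4) → sorted (2,4): b_i ≤ 4+i ∀i, a PF.

35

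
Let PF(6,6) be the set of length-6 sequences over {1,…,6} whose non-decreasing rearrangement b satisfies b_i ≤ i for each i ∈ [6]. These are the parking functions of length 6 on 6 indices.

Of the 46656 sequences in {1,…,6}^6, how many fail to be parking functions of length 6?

#PF = (6+1−6)·(6+1)^{6−1} = 1×16807 = 16807 (Konheim–Weiss)
One tuple (2,3,6,4,6,5) → sorted (2,3,4,5,6,6): b_1=2>1, not a PF.
6^6 − 16807 = 46656 − 16807 = 29849

29849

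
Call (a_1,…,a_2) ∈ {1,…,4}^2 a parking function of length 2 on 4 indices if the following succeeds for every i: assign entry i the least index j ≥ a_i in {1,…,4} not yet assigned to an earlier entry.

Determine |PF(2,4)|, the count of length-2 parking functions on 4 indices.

15

|PF| = 3·5^1 = 3 · 5 = 15
E.g. (3,2) → sorted (2,3): b_i ≤ 2+i ∀i, a PF.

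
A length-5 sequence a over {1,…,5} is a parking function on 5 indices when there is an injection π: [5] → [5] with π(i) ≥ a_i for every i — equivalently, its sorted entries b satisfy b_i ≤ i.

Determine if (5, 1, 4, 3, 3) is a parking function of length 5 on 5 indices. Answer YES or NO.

NO

Rearranged: b = (1, 3, 3, 4, 5).
  b_1=1 ≤ 1
  b_2=3 > 2
  fails at i=2 ⇒ NO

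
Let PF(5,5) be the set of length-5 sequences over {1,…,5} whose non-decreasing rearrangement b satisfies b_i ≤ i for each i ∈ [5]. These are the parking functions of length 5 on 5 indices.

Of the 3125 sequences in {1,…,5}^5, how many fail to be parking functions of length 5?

Count = (5+1−5)·(5+1)^{5−1} = 1×1296 = 1296 (Konheim–Weiss)
Example (3,5,5,3,3) → sorted (3,3,3,5,5): b_1=3>1, not a PF.
So 3125 − 1296 = 1829 fail.

1829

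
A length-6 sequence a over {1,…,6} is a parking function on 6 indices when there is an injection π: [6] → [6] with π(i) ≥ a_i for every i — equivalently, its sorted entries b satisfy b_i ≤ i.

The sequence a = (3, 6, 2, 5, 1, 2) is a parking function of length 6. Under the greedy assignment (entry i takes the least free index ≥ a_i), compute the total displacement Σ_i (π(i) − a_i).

2

Σπ = 21 ({1..6} each once); Σa = 3+6+2+5+1+2 = 19; disp = 21−19 = 2.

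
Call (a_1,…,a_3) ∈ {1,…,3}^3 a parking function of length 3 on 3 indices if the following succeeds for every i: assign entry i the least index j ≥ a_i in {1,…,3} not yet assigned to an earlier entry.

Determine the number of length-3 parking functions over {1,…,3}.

|PF| = (4−3)·4^(3−1) = 1×16 = 16 [KW]
Check (1,1,2) → sorted (1,1,2): b_i ≤ i ∀i, a PF.

16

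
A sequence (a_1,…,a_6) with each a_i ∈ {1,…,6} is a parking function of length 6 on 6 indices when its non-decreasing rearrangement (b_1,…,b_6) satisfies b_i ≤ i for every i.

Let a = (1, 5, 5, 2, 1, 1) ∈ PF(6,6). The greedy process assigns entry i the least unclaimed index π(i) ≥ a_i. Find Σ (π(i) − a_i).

6

Σπ = 6·7/2 = 21 (π permutes [6]); Σa = 1+5+5+2+1+1 = 15; disp = 21−15 = 6.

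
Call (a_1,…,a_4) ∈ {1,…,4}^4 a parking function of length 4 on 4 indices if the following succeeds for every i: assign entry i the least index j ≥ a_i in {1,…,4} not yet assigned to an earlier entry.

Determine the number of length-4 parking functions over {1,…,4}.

125

#PF = 1·5^3 = 1 · 125 = 125 [KW]
One tuple (1,3,1,4) → sorted (1,1,3,4): b_i ≤ i ∀i, a PF.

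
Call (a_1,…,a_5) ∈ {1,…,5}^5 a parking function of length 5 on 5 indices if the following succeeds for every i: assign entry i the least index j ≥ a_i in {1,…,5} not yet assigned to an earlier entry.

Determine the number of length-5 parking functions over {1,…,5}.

1296

|PF(5,5)| = (5+1−5)·(5+1)^{5−1} = 1 · 1296 = 1296
One tuple (5,1,3,4,2) → sorted (1,2,3,4,5): b_i ≤ i ∀i, a PF.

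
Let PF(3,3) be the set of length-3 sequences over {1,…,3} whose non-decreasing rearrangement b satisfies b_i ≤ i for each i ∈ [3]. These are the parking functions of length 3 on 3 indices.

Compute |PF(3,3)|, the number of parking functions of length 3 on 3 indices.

#PF = (3−3+1)·(3+1)^(3−1) = 1·16 = 16
Check (1,2,2) → sorted (1,2,2): b_i ≤ i ∀i, a PF.

16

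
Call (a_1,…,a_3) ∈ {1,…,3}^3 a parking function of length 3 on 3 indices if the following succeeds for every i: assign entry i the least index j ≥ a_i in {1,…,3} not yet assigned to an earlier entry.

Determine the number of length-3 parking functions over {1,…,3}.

|PF| = 1·4^2 = 1·16 = 16
One tuple (2,1,1) → sorted (1,1,2): b_i ≤ i ∀i, a PF.

16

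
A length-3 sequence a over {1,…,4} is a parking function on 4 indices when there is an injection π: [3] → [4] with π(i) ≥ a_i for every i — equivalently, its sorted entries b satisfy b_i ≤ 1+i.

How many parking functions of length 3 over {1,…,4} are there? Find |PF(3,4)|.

|PF(3,4)| = (4−3+1)·(4+1)^(3−1) = 2·25 = 50
Example (4,2,2) → sorted (2,2,4): b_i ≤ 1+i ∀i, a PF.

50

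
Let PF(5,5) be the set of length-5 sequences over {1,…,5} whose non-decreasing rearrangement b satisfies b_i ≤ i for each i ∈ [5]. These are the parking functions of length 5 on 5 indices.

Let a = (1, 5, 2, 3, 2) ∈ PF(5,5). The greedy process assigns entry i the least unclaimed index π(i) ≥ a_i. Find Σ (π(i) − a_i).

Σπ = 5·6/2 = 15 (π permutes [5]); Σa = 1+5+2+3+2 = 13; disp = 15−13 = 2.

2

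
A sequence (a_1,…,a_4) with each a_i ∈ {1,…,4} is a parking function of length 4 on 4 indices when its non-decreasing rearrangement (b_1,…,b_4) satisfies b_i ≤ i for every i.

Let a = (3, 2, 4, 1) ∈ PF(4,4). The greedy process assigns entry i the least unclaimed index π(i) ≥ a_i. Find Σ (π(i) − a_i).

Σπ(i) = 1+…+4 = 10; Σa = 3+2+4+1 = 10; disp = 10−10 = 0.

0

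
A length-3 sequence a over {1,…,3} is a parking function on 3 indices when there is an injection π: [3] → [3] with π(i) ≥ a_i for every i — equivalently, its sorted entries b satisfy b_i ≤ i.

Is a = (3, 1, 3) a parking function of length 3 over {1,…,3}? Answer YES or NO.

NO

Order a: b = (1, 3, 3).
  b_1=1 ≤ 1
  b_2=3 > 2
  fails at i=2 ⇒ NO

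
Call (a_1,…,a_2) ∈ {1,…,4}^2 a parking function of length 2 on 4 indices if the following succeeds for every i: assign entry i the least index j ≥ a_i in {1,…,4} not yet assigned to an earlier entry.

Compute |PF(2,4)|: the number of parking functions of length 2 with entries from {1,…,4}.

|PF| = (4−2+1)·(4+1)^(2−1) = 3 · 5 = 15
One tuple (1,1) → sorted (1,1): b_i ≤ 2+i ∀i, a PF.

15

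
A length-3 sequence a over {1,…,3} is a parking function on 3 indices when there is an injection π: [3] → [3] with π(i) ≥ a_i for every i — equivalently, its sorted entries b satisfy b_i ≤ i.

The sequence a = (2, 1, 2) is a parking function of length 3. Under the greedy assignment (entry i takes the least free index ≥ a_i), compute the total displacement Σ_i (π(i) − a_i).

Σπ(i) = 1+…+3 = 6; Σa = 2+1+2 = 5; disp = 6−5 = 1.

1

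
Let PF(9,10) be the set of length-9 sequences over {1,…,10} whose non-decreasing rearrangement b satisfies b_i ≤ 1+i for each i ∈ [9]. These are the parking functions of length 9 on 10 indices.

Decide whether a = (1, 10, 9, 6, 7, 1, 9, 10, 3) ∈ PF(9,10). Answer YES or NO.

Order a: b = (1, 1, 3, 6, 7, 9, 9, 10, 10).
  b_1=1 ≤ 2
  b_2=1 ≤ 3
  b_3=3 ≤ 4
  b_4=6 > 5
  fails at i=4 ⇒ NO

NO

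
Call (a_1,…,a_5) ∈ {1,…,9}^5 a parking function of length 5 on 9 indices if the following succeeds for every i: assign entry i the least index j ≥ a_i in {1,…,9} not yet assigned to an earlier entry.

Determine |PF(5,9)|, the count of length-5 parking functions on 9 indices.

50000

Count = (10−5)·10^(5−1) = 5 · 10000 = 50000 [KW]
Check (4,6,3,1,1) → sorted (1,1,3,4,6): b_i ≤ 4+i ∀i, a PF.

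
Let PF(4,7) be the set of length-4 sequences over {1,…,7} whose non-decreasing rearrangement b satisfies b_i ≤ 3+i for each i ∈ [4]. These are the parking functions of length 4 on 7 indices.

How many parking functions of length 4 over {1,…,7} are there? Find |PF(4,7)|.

2048

#PF = 4·8^3 = 4·512 = 2048
E.g. (5,2,4,2) → sorted (2,2,4,5): b_i ≤ 3+i ∀i, a PF.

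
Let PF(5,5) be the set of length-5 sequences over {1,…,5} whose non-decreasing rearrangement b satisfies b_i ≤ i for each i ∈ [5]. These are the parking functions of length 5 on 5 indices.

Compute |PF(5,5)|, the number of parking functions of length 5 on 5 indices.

1296

|PF| = (6−5)·6^(5−1) = 1·1296 = 1296 (Konheim–Weiss)
Example (1,1,3,5,3) → sorted (1,1,3,3,5): b_i ≤ i ∀i, a PF.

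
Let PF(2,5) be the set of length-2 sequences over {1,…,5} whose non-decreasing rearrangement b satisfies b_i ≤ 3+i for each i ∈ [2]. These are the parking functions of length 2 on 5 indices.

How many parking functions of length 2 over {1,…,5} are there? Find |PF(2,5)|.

24

|PF| = (6−2)·6^(2−1) = 4 · 6 = 24 (Konheim–Weiss)
Example (3,4) → sorted (3,4): b_i ≤ 3+i ∀i, a PF.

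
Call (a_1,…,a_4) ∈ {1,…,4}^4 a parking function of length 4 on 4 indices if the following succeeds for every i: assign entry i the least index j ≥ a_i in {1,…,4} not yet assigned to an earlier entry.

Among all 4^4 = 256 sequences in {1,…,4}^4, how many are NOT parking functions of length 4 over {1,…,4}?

131

|PF(4,4)| = (4−4+1)·(4+1)^(4−1) = 1 · 125 = 125 [KW]
Example (4,4,3,4) → sorted (3,4,4,4): b_1=3>1, not a PF.
Total 256; non-PF = 256−125 = 131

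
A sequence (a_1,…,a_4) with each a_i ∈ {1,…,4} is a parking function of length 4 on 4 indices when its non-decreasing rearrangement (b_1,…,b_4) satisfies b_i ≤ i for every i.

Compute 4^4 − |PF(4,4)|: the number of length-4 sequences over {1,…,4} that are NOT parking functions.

#PF = (4−4+1)·(4+1)^(4−1) = 1·125 = 125 (Konheim–Weiss)
One tuple (3,3,4,4) → sorted (3,3,4,4): b_1=3>1, not a PF.
Total 256; non-PF = 256−125 = 131

131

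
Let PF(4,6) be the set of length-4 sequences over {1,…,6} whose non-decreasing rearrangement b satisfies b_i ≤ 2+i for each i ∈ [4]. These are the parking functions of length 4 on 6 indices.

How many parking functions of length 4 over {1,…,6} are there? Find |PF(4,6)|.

#PF = (6−4+1)·(6+1)^(4−1) = 3 · 343 = 1029
E.g. (6,4,3,5) → sorted (3,4,5,6): b_i ≤ 2+i ∀i, a PF.

1029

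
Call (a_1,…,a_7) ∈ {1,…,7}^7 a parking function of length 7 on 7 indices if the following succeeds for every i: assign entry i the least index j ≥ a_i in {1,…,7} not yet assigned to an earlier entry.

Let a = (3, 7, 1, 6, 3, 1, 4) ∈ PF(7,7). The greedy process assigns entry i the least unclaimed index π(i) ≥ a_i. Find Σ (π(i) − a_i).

3

Σπ = 28 ({1..7} each once); Σa = 3+7+1+6+3+1+4 = 25; disp = 28−25 = 3.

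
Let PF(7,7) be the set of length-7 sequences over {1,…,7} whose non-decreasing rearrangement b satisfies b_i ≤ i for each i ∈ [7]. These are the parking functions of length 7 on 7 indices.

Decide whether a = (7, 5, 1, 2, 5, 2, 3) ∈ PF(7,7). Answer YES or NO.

Rearranged: b = (1, 2, 2, 3, 5, 5, 7).
  b_1=1 ≤ 1
  b_2=2 ≤ 2
  b_3=2 ≤ 3
  b_4=3 ≤ 4
  b_5=5 ≤ 5
  b_6=5 ≤ 6
  b_7=7 ≤ 7
All bounds hold ⇒ YES

YES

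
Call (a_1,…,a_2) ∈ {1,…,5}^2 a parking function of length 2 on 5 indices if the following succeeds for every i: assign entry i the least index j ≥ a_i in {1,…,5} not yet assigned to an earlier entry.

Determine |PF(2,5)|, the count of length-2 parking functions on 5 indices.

24

|PF| = (5+1−2)·(5+1)^{2−1} = 4 · 6 = 24
One tuple (4,1) → sorted (1,4): b_i ≤ 3+i ∀i, a PF.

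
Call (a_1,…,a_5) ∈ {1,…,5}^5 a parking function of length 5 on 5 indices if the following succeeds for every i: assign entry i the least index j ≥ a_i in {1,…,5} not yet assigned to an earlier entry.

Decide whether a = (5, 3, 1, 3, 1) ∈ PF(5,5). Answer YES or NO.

YES

Rearranged: b = (1, 1, 3, 3, 5).
  b_1=1 ≤ 1
  b_2=1 ≤ 2
  b_3=3 ≤ 3
  b_4=3 ≤ 4
  b_5=5 ≤ 5
All bounds hold ⇒ YES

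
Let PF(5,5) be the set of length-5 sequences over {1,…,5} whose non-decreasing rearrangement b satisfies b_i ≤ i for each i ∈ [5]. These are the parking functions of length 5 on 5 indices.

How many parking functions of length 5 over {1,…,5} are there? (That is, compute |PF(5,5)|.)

|PF(5,5)| = (6−5)·6^(5−1) = 1×1296 = 1296 (Konheim–Weiss)
Check (1,3,2,1,2) → sorted (1,1,2,2,3): b_i ≤ i ∀i, a PF.

1296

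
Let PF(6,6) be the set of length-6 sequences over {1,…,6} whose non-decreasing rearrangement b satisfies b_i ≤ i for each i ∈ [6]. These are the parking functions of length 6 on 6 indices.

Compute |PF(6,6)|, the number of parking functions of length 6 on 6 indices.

16807

|PF| = 1·7^5 = 1×16807 = 16807 (Pollak)
Example (6,3,1,1,5,4) → sorted (1,1,3,4,5,6): b_i ≤ i ∀i, a PF.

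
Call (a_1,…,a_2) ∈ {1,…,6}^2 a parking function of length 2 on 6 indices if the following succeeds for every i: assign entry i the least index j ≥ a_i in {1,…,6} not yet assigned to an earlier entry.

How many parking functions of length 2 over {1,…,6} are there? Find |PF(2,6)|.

Count = 5·7^1 = 5·7 = 35 (Konheim–Weiss)
One tuple (1,4) → sorted (1,4): b_i ≤ 4+i ∀i, a PF.

35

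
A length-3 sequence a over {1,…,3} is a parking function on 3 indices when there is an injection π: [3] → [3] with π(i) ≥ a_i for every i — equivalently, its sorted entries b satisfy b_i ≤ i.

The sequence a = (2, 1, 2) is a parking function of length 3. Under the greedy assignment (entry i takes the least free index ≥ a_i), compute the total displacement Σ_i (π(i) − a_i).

1

Σπ = 3·4/2 = 6 (π permutes [3]); Σa = 2+1+2 = 5; disp = 6−5 = 1.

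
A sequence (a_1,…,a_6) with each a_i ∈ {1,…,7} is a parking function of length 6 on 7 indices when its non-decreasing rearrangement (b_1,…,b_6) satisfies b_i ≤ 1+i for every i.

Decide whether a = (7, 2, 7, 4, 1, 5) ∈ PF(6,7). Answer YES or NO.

Rearranged: b = (1, 2, 4, 5, 7, 7).
  b_1=1 ≤ 2
  b_2=2 ≤ 3
  b_3=4 ≤ 4
  b_4=5 ≤ 5
  b_5=7 > 6
  fails at i=5 ⇒ NO

NO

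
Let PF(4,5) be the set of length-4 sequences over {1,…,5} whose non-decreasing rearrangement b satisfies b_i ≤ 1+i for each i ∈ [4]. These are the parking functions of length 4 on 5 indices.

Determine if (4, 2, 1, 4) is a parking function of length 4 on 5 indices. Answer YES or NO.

Rearranged: b = (1, 2, 4, 4).
  b_1=1 ≤ 2
  b_2=2 ≤ 3
  b_3=4 ≤ 4
  b_4=4 ≤ 5
All bounds hold ⇒ YES

YES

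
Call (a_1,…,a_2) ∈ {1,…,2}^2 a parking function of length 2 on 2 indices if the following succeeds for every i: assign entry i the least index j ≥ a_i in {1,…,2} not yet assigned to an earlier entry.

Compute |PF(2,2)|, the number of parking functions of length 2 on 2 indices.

|PF(2,2)| = 1·3^1 = 1×3 = 3 (Pollak)
Example (2,1) → sorted (1,2): b_i ≤ i ∀i, a PF.

3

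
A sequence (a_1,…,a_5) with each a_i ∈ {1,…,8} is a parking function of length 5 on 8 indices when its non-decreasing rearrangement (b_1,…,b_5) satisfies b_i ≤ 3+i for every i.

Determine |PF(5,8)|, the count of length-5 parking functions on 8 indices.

26244

|PF| = (8+1−5)·(8+1)^{5−1} = 4×6561 = 26244 (Konheim–Weiss)
Check (5,5,1,8,2) → sorted (1,2,5,5,8): b_i ≤ 3+i ∀i, a PF.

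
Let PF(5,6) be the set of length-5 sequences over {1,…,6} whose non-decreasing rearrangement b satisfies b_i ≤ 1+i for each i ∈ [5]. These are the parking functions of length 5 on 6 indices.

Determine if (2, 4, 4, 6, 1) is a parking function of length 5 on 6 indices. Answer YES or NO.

Rearranged: b = (1, 2, 4, 4, 6).
  b_1=1 ≤ 2
  b_2=2 ≤ 3
  b_3=4 ≤ 4
  b_4=4 ≤ 5
  b_5=6 ≤ 6
All bounds hold ⇒ YES

YES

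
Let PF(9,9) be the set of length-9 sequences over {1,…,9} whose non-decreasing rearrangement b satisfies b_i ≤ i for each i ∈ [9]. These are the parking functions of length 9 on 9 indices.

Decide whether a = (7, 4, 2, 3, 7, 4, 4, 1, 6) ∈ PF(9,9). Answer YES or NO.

Rearranged: b = (1, 2, 3, 4, 4, 4, 6, 7, 7).
  b_1=1 ≤ 1
  b_2=2 ≤ 2
  b_3=3 ≤ 3
  b_4=4 ≤ 4
  b_5=4 ≤ 5
  b_6=4 ≤ 6
  b_7=6 ≤ 7
  b_8=7 ≤ 8
  b_9=7 ≤ 9
All bounds hold ⇒ YES

YES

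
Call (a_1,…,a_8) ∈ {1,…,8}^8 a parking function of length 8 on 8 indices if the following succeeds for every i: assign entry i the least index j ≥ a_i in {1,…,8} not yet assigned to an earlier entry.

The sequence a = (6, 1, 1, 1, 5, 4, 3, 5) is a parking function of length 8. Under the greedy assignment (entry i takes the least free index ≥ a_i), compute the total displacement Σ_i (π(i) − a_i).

Σπ = 8·9/2 = 36 (π permutes [8]); Σa = 6+1+1+1+5+4+3+5 = 26; disp = 36−26 = 10.

10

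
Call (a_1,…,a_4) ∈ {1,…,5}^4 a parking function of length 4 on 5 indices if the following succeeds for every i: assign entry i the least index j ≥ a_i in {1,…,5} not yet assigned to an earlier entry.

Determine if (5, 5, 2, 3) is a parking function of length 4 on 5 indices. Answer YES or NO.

Order a: b = (2, 3, 5, 5).
  b_1=2 ≤ 2
  b_2=3 ≤ 3
  b_3=5 > 4
  fails at i=3 ⇒ NO

NO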